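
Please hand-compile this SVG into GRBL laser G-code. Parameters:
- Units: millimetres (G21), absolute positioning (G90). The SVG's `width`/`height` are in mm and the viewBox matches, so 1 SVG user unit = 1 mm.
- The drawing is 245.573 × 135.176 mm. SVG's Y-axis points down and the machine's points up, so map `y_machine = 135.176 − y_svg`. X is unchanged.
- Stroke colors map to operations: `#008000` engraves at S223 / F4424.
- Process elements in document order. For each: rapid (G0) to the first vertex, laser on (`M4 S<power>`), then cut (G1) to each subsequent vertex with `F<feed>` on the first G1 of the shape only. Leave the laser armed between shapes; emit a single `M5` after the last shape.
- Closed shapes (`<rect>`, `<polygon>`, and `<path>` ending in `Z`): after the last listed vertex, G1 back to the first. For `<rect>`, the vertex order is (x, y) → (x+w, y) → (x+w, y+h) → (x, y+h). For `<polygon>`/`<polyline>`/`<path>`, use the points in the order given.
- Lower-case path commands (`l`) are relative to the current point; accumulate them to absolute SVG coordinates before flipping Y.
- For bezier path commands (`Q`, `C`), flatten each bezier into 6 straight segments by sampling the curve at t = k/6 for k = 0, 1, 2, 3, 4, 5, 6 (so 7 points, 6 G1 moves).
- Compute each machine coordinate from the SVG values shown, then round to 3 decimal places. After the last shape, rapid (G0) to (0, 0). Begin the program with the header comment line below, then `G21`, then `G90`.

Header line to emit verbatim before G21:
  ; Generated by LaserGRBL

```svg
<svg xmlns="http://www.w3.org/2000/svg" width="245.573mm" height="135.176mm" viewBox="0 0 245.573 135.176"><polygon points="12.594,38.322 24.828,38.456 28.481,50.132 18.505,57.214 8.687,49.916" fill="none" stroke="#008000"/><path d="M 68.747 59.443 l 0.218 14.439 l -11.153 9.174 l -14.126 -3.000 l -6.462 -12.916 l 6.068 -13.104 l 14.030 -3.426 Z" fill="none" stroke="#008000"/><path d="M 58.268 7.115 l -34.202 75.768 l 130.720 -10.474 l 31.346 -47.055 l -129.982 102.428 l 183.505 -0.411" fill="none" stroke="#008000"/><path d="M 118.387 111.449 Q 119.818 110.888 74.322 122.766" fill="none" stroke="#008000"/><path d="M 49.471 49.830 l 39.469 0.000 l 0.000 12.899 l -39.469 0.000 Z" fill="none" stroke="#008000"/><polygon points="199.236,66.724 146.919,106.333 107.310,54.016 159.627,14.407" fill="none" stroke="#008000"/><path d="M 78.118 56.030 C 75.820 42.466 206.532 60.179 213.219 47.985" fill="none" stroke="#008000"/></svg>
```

; Generated by LaserGRBL
G21
G90
G0 X12.594 Y96.854
M4 S223
G1 X24.828 Y96.720 F4424
G1 X28.481 Y85.044
G1 X18.505 Y77.962
G1 X8.687 Y85.260
G1 X12.594 Y96.854
G0 X68.747 Y75.733
M4 S223
G1 X68.965 Y61.294 F4424
G1 X57.812 Y52.120
G1 X43.686 Y55.120
G1 X37.224 Y68.036
G1 X43.292 Y81.140
G1 X57.322 Y84.566
G1 X68.747 Y75.733
G0 X58.268 Y128.061
M4 S223
G1 X24.066 Y52.293 F4424
G1 X154.786 Y62.767
G1 X186.132 Y109.822
G1 X56.150 Y7.394
G1 X239.655 Y7.805
G0 X118.387 Y23.727
M4 S223
G1 X117.560 Y23.568 F4424
G1 X114.127 Y22.719
G1 X108.086 Y21.178
G1 X99.439 Y18.947
G1 X88.184 Y16.024
G1 X74.322 Y12.410
G0 X49.471 Y85.346
M4 S223
G1 X88.940 Y85.346 F4424
G1 X88.940 Y72.447
G1 X49.471 Y72.447
G1 X49.471 Y85.346
G0 X199.236 Y68.452
M4 S223
G1 X146.919 Y28.843 F4424
G1 X107.310 Y81.160
G1 X159.627 Y120.769
G1 X199.236 Y68.452
G0 X78.118 Y79.146
M4 S223
G1 X86.863 Y83.605 F4424
G1 X110.637 Y84.550
G1 X142.299 Y83.682
G1 X174.710 Y82.700
G1 X200.730 Y83.303
G1 X213.219 Y87.191
M5
G0 X0.000 Y0.000

1 u = 1 mm; y_m = 135.176 − y.

[1] `<polygon>` regular polygon, #008000→engrave S223 F4424: (12.594,96.854) → (24.828,96.720) → (28.481,85.044) → (18.505,77.962) → (8.687,85.260) → (12.594,96.854) (closed)

[2] `<path>` regular polygon, #008000→engrave S223 F4424: (68.747,75.733) → (68.965,61.294) → (57.812,52.120) → (43.686,55.120) → (37.224,68.036) → (43.292,81.140) → (57.322,84.566) → (68.747,75.733) (closed)

[3] `<path>` open polyline, #008000→engrave S223 F4424: (58.268,128.061) → (24.066,52.293) → (154.786,62.767) → (186.132,109.822) → (56.150,7.394) → (239.655,7.805)

[4] `<path>` quadratic bezier, #008000→engrave S223 F4424: (118.387,23.727) → (117.560,23.568) → (114.127,22.719) → (108.086,21.178) → (99.439,18.947) → (88.184,16.024) → (74.322,12.410)

[5] `<path>` rectangle, #008000→engrave S223 F4424: (49.471,85.346) → (88.940,85.346) → (88.940,72.447) → (49.471,72.447) → (49.471,85.346) (closed)

[6] `<polygon>` regular polygon, #008000→engrave S223 F4424: (199.236,68.452) → (146.919,28.843) → (107.310,81.160) → (159.627,120.769) → (199.236,68.452) (closed)

[7] `<path>` cubic bezier, #008000→engrave S223 F4424: (78.118,79.146) → (86.863,83.605) → (110.637,84.550) → (142.299,83.682) → (174.710,82.700) → (200.730,83.303) → (213.219,87.191)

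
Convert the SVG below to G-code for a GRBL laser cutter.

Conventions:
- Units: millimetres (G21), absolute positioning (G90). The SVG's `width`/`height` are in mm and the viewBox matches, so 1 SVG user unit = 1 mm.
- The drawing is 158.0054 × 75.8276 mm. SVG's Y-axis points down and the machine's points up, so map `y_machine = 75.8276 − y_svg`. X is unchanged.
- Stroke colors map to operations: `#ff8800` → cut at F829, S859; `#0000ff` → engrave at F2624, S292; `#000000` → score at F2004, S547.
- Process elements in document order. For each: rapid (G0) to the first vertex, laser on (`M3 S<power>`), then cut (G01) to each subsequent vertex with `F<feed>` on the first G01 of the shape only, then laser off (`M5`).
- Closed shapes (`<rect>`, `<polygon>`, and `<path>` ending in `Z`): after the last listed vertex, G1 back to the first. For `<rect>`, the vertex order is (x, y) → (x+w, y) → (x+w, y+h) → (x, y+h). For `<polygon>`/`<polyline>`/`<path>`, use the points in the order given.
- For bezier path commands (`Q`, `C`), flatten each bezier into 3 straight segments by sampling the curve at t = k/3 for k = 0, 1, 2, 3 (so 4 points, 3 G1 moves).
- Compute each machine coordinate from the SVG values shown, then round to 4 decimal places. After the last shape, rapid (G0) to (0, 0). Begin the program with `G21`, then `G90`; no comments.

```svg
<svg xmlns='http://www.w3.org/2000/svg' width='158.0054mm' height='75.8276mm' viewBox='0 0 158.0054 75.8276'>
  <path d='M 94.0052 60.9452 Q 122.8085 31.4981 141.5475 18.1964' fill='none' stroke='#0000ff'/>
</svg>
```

G21
G90
G0 X94.0052 Y14.8824
M3 S292
G01 X112.0891 Y32.7199 F2624
G01 X127.9366 Y46.9695
G01 X141.5475 Y57.6312
M5
G0 X0.0000 Y0.0000

Since the viewBox matches the mm dimensions, user units are millimetres directly. The only transform is the Y-flip y_m = 75.8276 − y_svg.

Shape 1 is a quadratic bezier drawn with `<path>`. Its stroke #0000ff means engrave at S292, F2624. After flipping Y the toolpath is (94.0052,14.8824) → (112.0891,32.7199) → (127.9366,46.9695) → (141.5475,57.6312).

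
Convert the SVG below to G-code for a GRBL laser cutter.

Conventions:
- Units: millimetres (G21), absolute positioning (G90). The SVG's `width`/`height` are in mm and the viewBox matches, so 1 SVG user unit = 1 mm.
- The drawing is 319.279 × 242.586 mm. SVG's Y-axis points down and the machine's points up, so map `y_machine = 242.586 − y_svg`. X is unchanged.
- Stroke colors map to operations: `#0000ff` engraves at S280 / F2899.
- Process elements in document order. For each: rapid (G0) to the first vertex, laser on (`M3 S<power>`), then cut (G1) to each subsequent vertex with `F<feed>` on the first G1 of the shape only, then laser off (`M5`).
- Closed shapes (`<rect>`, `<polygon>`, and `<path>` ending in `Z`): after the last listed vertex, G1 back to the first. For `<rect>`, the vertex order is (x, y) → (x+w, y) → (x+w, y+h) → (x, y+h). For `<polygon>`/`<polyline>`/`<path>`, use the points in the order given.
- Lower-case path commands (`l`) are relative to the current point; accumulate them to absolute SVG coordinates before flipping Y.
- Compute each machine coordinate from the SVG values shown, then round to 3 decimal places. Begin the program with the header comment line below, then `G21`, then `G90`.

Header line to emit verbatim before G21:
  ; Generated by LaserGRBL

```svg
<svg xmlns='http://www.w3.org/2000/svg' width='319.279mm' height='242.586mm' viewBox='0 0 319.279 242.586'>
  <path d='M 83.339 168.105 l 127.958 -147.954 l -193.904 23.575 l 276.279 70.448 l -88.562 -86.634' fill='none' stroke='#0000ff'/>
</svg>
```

viewBox `0 0 319.279 242.586` with mm width/height → 1 unit = 1 mm. Flip: y_m = 242.586 − y_svg.

**Shape 1** — `<path>` open polyline, stroke `#0000ff` → engrave (S280, F2899). Machine vertices: (83.339,74.481) → (211.297,222.435) → (17.393,198.860) → (293.672,128.412) → (205.110,215.046). Open path.

; Generated by LaserGRBL
G21
G90
G0 X83.339 Y74.481
M3 S280
G1 X211.297 Y222.435 F2899
G1 X17.393 Y198.860
G1 X293.672 Y128.412
G1 X205.110 Y215.046
M5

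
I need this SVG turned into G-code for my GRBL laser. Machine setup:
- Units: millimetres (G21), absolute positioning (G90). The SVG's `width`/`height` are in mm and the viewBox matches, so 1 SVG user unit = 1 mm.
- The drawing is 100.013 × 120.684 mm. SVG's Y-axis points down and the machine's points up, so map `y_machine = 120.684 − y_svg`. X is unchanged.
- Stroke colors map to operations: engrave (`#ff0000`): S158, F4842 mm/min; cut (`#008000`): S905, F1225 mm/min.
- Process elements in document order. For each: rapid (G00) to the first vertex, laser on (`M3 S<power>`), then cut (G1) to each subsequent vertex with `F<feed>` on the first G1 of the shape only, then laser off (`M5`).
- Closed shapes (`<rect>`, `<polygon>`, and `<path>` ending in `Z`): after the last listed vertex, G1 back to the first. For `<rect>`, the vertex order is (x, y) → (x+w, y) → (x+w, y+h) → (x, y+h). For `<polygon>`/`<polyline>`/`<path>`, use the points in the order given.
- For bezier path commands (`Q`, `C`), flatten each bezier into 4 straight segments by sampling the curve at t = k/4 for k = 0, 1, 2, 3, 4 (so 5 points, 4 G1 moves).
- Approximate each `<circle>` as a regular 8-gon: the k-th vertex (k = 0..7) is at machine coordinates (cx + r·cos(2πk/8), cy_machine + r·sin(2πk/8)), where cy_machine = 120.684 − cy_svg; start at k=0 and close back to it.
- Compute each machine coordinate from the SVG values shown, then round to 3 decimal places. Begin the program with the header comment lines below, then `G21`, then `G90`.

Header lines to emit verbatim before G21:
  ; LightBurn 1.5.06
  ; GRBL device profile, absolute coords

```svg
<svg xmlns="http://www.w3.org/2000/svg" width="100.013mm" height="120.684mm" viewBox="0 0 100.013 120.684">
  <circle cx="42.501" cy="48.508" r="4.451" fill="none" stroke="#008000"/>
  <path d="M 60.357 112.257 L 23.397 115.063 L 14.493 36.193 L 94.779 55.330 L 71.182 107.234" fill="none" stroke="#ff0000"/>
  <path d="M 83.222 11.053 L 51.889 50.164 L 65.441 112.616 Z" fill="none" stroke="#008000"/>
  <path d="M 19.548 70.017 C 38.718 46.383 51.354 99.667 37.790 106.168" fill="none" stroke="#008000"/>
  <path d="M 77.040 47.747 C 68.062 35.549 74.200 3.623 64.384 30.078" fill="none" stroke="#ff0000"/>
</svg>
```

; LightBurn 1.5.06
; GRBL device profile, absolute coords
G21
G90
G00 X46.952 Y72.176
M3 S905
G1 X45.648 Y75.323 F1225
G1 X42.501 Y76.627
G1 X39.354 Y75.323
G1 X38.050 Y72.176
G1 X39.354 Y69.029
G1 X42.501 Y67.725
G1 X45.648 Y69.029
G1 X46.952 Y72.176
M5
G00 X60.357 Y8.427
M3 S158
G1 X23.397 Y5.621 F4842
G1 X14.493 Y84.491
G1 X94.779 Y65.354
G1 X71.182 Y13.450
M5
G00 X83.222 Y109.631
M3 S905
G1 X51.889 Y70.520 F1225
G1 X65.441 Y8.068
G1 X83.222 Y109.631
M5
G00 X19.548 Y50.667
M3 S905
G1 X32.393 Y55.903 F1225
G1 X40.944 Y43.892
G1 X43.358 Y26.231
G1 X37.790 Y14.516
M5
G00 X77.040 Y72.937
M3 S158
G1 X72.655 Y84.564 F4842
G1 X71.026 Y96.266
G1 X69.240 Y100.721
G1 X64.384 Y90.606
M5

Since the viewBox matches the mm dimensions, user units are millimetres directly. The only transform is the Y-flip y_m = 120.684 − y_svg.

Shape 1 is a circle drawn with `<circle>`. Its stroke #008000 means cut at S905, F1225. After flipping Y the toolpath is (46.952,72.176) → (45.648,75.323) → (42.501,76.627) → (39.354,75.323) → (38.050,72.176) → (39.354,69.029) → (42.501,67.725) → (45.648,69.029) → (46.952,72.176), returning to the start.

Shape 2 is a open polyline drawn with `<path>`. Its stroke #ff0000 means engrave at S158, F4842. After flipping Y the toolpath is (60.357,8.427) → (23.397,5.621) → (14.493,84.491) → (94.779,65.354) → (71.182,13.450).

Shape 3 is a closed polygon drawn with `<path>`. Its stroke #008000 means cut at S905, F1225. After flipping Y the toolpath is (83.222,109.631) → (51.889,70.520) → (65.441,8.068) → (83.222,109.631), returning to the start.

Shape 4 is a cubic bezier drawn with `<path>`. Its stroke #008000 means cut at S905, F1225. After flipping Y the toolpath is (19.548,50.667) → (32.393,55.903) → (40.944,43.892) → (43.358,26.231) → (37.790,14.516).

Shape 5 is a cubic bezier drawn with `<path>`. Its stroke #ff0000 means engrave at S158, F4842. After flipping Y the toolpath is (77.040,72.937) → (72.655,84.564) → (71.026,96.266) → (69.240,100.721) → (64.384,90.606).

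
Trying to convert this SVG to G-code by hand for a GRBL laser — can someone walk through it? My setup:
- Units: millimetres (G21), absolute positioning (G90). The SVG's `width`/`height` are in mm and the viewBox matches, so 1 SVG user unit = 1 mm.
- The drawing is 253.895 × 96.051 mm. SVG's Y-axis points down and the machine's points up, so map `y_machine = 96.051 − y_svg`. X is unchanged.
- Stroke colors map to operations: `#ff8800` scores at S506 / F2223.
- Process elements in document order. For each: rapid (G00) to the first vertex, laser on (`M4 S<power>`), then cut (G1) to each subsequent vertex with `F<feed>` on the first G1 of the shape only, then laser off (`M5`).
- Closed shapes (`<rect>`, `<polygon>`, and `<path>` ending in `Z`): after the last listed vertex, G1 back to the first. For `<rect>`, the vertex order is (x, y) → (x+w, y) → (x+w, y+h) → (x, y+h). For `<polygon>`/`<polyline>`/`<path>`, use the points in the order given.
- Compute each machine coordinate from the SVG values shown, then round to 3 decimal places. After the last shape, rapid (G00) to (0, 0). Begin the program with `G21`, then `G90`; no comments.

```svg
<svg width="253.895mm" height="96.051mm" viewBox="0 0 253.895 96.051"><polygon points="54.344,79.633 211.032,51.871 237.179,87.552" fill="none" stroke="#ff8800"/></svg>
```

G21
G90
G00 X54.344 Y16.418
M4 S506
G1 X211.032 Y44.180 F2223
G1 X237.179 Y8.499
G1 X54.344 Y16.418
M5
G00 X0.000 Y0.000

Since the viewBox matches the mm dimensions, user units are millimetres directly. The only transform is the Y-flip y_m = 96.051 − y_svg.

Shape 1 is a closed polygon drawn with `<polygon>`. Its stroke #ff8800 means score at S506, F2223. After flipping Y the toolpath is (54.344,16.418) → (211.032,44.180) → (237.179,8.499) → (54.344,16.418), returning to the start.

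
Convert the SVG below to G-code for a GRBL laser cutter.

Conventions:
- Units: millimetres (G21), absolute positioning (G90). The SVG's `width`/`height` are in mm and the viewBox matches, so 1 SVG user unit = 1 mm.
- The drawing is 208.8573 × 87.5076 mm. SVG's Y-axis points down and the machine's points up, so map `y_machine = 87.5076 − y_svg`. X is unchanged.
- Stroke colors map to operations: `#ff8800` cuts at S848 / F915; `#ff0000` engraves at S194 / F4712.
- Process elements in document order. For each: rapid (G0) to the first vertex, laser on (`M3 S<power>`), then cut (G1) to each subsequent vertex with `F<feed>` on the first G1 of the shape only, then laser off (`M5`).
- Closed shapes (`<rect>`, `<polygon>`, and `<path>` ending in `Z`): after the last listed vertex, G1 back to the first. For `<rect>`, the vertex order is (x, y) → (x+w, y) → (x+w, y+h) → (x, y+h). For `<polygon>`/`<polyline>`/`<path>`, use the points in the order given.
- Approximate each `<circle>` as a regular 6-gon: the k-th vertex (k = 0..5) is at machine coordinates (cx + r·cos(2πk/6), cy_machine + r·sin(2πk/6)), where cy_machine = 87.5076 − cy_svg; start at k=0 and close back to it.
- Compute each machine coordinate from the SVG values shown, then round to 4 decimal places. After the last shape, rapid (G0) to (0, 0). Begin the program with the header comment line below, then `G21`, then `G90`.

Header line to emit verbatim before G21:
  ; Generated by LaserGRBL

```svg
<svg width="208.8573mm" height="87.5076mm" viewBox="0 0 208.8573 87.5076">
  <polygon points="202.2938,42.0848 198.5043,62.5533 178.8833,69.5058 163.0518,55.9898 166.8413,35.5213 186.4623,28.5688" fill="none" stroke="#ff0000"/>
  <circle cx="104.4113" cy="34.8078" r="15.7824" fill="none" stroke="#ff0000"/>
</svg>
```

; Generated by LaserGRBL
G21
G90
G0 X202.2938 Y45.4228
M3 S194
G1 X198.5043 Y24.9543 F4712
G1 X178.8833 Y18.0018
G1 X163.0518 Y31.5178
G1 X166.8413 Y51.9863
G1 X186.4623 Y58.9388
G1 X202.2938 Y45.4228
M5
G0 X120.1937 Y52.6998
M3 S194
G1 X112.3025 Y66.3678 F4712
G1 X96.5201 Y66.3678
G1 X88.6289 Y52.6998
G1 X96.5201 Y39.0318
G1 X112.3025 Y39.0318
G1 X120.1937 Y52.6998
M5
G0 X0.0000 Y0.0000

viewBox `0 0 208.8573 87.5076` with mm width/height → 1 unit = 1 mm. Flip: y_m = 87.5076 − y_svg.

**Shape 1** — `<polygon>` regular polygon, stroke `#ff0000` → engrave (S194, F4712). Machine vertices: (202.2938,45.4228) → (198.5043,24.9543) → (178.8833,18.0018) → (163.0518,31.5178) → (166.8413,51.9863) → (186.4623,58.9388) → (202.2938,45.4228). Closed: final G1 returns to the first vertex.

**Shape 2** — `<circle>` circle, stroke `#ff0000` → engrave (S194, F4712). Machine vertices: (120.1937,52.6998) → (112.3025,66.3678) → (96.5201,66.3678) → (88.6289,52.6998) → (96.5201,39.0318) → (112.3025,39.0318) → (120.1937,52.6998). Closed: final G1 returns to the first vertex.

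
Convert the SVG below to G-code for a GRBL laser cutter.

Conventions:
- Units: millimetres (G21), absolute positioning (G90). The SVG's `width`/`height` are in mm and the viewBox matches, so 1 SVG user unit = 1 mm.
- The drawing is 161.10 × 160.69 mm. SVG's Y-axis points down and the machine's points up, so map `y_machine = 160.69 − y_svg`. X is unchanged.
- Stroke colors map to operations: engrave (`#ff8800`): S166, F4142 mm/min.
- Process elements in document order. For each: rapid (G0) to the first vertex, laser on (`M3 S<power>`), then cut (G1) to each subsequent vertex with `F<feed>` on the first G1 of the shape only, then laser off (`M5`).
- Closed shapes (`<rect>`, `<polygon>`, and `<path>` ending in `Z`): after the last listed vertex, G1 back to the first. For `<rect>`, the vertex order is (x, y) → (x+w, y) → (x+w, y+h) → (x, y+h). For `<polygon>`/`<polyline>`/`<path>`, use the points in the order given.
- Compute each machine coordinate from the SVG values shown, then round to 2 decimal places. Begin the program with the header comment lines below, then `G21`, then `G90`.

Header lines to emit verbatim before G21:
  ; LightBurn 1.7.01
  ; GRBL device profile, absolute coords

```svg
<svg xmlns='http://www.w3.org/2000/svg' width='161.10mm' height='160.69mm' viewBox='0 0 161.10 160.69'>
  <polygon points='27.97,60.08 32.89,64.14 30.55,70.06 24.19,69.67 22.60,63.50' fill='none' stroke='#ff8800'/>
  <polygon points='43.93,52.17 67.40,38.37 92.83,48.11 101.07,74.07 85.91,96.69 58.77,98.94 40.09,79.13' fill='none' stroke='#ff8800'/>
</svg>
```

1 u = 1 mm; y_m = 160.69 − y.

[1] `<polygon>` regular polygon, #ff8800→engrave S166 F4142: (27.97,100.61) → (32.89,96.55) → (30.55,90.63) → (24.19,91.02) → (22.60,97.19) → (27.97,100.61) (closed)

[2] `<polygon>` regular polygon, #ff8800→engrave S166 F4142: (43.93,108.52) → (67.40,122.32) → (92.83,112.58) → (101.07,86.62) → (85.91,64.00) → (58.77,61.75) → (40.09,81.56) → (43.93,108.52) (closed)

; LightBurn 1.7.01
; GRBL device profile, absolute coords
G21
G90
G0 X27.97 Y100.61
M3 S166
G1 X32.89 Y96.55 F4142
G1 X30.55 Y90.63
G1 X24.19 Y91.02
G1 X22.60 Y97.19
G1 X27.97 Y100.61
M5
G0 X43.93 Y108.52
M3 S166
G1 X67.40 Y122.32 F4142
G1 X92.83 Y112.58
G1 X101.07 Y86.62
G1 X85.91 Y64.00
G1 X58.77 Y61.75
G1 X40.09 Y81.56
G1 X43.93 Y108.52
M5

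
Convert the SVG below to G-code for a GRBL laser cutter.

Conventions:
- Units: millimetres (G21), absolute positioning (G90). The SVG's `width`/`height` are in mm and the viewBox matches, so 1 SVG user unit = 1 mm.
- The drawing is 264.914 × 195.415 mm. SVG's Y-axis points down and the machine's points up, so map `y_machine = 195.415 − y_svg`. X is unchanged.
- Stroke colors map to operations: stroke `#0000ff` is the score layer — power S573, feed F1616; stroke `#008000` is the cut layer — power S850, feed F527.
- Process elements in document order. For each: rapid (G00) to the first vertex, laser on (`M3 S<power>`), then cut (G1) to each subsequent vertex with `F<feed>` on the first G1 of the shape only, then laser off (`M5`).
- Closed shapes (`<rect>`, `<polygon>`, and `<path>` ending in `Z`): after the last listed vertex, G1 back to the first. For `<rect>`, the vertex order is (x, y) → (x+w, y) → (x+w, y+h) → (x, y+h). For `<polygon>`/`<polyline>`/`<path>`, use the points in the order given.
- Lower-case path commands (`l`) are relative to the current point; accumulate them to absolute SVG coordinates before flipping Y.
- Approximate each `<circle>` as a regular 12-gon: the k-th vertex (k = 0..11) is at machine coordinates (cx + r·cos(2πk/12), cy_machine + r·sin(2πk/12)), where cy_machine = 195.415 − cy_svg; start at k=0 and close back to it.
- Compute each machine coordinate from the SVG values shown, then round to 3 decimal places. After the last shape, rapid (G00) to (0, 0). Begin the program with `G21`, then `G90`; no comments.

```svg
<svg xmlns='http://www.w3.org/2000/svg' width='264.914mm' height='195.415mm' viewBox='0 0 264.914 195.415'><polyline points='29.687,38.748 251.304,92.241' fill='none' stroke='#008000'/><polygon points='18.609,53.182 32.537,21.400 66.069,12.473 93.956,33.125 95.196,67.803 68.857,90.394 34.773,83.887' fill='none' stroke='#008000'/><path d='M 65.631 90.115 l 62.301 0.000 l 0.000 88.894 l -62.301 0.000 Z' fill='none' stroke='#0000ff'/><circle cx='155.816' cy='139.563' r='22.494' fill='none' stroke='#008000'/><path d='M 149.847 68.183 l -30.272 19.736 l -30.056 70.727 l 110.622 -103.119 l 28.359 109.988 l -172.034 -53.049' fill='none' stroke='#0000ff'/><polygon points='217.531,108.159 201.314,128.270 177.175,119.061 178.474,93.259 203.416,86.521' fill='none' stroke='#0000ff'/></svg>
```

G21
G90
G00 X29.687 Y156.667
M3 S850
G1 X251.304 Y103.174 F527
M5
G00 X18.609 Y142.233
M3 S850
G1 X32.537 Y174.015 F527
G1 X66.069 Y182.942
G1 X93.956 Y162.290
G1 X95.196 Y127.612
G1 X68.857 Y105.021
G1 X34.773 Y111.528
G1 X18.609 Y142.233
M5
G00 X65.631 Y105.300
M3 S573
G1 X127.932 Y105.300 F1616
G1 X127.932 Y16.406
G1 X65.631 Y16.406
G1 X65.631 Y105.300
M5
G00 X178.310 Y55.852
M3 S850
G1 X175.296 Y67.099 F527
G1 X167.063 Y75.332
G1 X155.816 Y78.346
G1 X144.569 Y75.332
G1 X136.336 Y67.099
G1 X133.322 Y55.852
G1 X136.336 Y44.605
G1 X144.569 Y36.372
G1 X155.816 Y33.358
G1 X167.063 Y36.372
G1 X175.296 Y44.605
G1 X178.310 Y55.852
M5
G00 X149.847 Y127.232
M3 S573
G1 X119.575 Y107.496 F1616
G1 X89.519 Y36.769
G1 X200.141 Y139.888
G1 X228.500 Y29.900
G1 X56.466 Y82.949
M5
G00 X217.531 Y87.256
M3 S573
G1 X201.314 Y67.145 F1616
G1 X177.175 Y76.354
G1 X178.474 Y102.156
G1 X203.416 Y108.894
G1 X217.531 Y87.256
M5
G00 X0.000 Y0.000

Since the viewBox matches the mm dimensions, user units are millimetres directly. The only transform is the Y-flip y_m = 195.415 − y_svg.

Shape 1 is a line segment drawn with `<polyline>`. Its stroke #008000 means cut at S850, F527. After flipping Y the toolpath is (29.687,156.667) → (251.304,103.174).

Shape 2 is a regular polygon drawn with `<polygon>`. Its stroke #008000 means cut at S850, F527. After flipping Y the toolpath is (18.609,142.233) → (32.537,174.015) → (66.069,182.942) → (93.956,162.290) → (95.196,127.612) → (68.857,105.021) → (34.773,111.528) → (18.609,142.233), returning to the start.

Shape 3 is a rectangle drawn with `<path>`. Its stroke #0000ff means score at S573, F1616. After flipping Y the toolpath is (65.631,105.300) → (127.932,105.300) → (127.932,16.406) → (65.631,16.406) → (65.631,105.300), returning to the start.

Shape 4 is a circle drawn with `<circle>`. Its stroke #008000 means cut at S850, F527. After flipping Y the toolpath is (178.310,55.852) → (175.296,67.099) → (167.063,75.332) → (155.816,78.346) → (144.569,75.332) → (136.336,67.099) → (133.322,55.852) → (136.336,44.605) → (144.569,36.372) → (155.816,33.358) → (167.063,36.372) → (175.296,44.605) → (178.310,55.852), returning to the start.

Shape 5 is a open polyline drawn with `<path>`. Its stroke #0000ff means score at S573, F1616. After flipping Y the toolpath is (149.847,127.232) → (119.575,107.496) → (89.519,36.769) → (200.141,139.888) → (228.500,29.900) → (56.466,82.949).

Shape 6 is a regular polygon drawn with `<polygon>`. Its stroke #0000ff means score at S573, F1616. After flipping Y the toolpath is (217.531,87.256) → (201.314,67.145) → (177.175,76.354) → (178.474,102.156) → (203.416,108.894) → (217.531,87.256), returning to the start.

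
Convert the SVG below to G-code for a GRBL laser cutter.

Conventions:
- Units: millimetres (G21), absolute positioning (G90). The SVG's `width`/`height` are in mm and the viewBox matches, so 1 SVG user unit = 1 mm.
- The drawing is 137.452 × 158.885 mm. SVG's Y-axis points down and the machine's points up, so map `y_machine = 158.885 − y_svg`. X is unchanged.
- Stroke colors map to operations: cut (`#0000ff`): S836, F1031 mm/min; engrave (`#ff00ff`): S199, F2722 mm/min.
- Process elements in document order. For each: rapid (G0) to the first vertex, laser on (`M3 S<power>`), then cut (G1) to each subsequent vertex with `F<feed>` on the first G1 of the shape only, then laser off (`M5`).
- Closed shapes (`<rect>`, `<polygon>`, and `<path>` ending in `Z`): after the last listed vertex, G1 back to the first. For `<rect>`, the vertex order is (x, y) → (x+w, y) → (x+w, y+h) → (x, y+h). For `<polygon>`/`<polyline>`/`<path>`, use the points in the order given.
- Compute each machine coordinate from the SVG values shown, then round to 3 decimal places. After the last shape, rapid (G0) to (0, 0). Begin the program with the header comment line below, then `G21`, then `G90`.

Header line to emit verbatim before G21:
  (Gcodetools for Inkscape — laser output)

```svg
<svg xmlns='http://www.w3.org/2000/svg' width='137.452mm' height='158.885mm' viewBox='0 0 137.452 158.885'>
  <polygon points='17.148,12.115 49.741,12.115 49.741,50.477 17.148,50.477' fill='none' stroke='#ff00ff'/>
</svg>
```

viewBox `0 0 137.452 158.885` with mm width/height → 1 unit = 1 mm. Flip: y_m = 158.885 − y_svg.

**Shape 1** — `<polygon>` rectangle, stroke `#ff00ff` → engrave (S199, F2722). Machine vertices: (17.148,146.770) → (49.741,146.770) → (49.741,108.408) → (17.148,108.408) → (17.148,146.770). Closed: final G1 returns to the first vertex.

(Gcodetools for Inkscape — laser output)
G21
G90
G0 X17.148 Y146.770
M3 S199
G1 X49.741 Y146.770 F2722
G1 X49.741 Y108.408
G1 X17.148 Y108.408
G1 X17.148 Y146.770
M5
G0 X0.000 Y0.000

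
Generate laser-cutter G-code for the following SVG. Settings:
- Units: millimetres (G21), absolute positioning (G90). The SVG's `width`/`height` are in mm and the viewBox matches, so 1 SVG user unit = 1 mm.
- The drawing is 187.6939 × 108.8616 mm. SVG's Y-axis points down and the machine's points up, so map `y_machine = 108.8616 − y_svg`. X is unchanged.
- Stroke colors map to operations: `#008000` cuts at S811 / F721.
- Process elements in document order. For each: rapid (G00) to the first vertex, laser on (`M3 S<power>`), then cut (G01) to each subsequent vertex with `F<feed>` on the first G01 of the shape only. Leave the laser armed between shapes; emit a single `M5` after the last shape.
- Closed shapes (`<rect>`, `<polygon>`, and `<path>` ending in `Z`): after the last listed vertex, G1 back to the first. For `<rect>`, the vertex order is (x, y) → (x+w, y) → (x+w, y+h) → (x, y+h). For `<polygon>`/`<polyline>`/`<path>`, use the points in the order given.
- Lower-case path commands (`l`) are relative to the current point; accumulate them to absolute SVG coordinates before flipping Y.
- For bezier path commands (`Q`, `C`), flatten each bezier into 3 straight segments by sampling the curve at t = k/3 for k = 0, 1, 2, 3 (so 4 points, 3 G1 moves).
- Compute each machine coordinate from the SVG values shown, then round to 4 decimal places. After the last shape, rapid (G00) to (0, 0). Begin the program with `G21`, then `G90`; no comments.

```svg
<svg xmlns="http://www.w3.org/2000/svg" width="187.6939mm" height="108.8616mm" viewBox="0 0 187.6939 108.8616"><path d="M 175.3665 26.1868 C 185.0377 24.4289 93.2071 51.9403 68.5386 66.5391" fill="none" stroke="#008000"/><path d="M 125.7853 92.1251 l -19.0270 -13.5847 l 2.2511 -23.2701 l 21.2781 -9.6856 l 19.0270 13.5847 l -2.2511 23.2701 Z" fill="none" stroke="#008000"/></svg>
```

Since the viewBox matches the mm dimensions, user units are millimetres directly. The only transform is the Y-flip y_m = 108.8616 − y_svg.

Shape 1 is a cubic bezier drawn with `<path>`. Its stroke #008000 means cut at S811, F721. After flipping Y the toolpath is (175.3665,82.6748) → (157.4506,76.2386) → (109.3477,59.6632) → (68.5386,42.3225).

Shape 2 is a regular polygon drawn with `<path>`. Its stroke #008000 means cut at S811, F721. After flipping Y the toolpath is (125.7853,16.7365) → (106.7583,30.3212) → (109.0094,53.5913) → (130.2875,63.2769) → (149.3145,49.6922) → (147.0634,26.4221) → (125.7853,16.7365), returning to the start.

G21
G90
G00 X175.3665 Y82.6748
M3 S811
G01 X157.4506 Y76.2386 F721
G01 X109.3477 Y59.6632
G01 X68.5386 Y42.3225
G00 X125.7853 Y16.7365
M3 S811
G01 X106.7583 Y30.3212 F721
G01 X109.0094 Y53.5913
G01 X130.2875 Y63.2769
G01 X149.3145 Y49.6922
G01 X147.0634 Y26.4221
G01 X125.7853 Y16.7365
M5
G00 X0.0000 Y0.0000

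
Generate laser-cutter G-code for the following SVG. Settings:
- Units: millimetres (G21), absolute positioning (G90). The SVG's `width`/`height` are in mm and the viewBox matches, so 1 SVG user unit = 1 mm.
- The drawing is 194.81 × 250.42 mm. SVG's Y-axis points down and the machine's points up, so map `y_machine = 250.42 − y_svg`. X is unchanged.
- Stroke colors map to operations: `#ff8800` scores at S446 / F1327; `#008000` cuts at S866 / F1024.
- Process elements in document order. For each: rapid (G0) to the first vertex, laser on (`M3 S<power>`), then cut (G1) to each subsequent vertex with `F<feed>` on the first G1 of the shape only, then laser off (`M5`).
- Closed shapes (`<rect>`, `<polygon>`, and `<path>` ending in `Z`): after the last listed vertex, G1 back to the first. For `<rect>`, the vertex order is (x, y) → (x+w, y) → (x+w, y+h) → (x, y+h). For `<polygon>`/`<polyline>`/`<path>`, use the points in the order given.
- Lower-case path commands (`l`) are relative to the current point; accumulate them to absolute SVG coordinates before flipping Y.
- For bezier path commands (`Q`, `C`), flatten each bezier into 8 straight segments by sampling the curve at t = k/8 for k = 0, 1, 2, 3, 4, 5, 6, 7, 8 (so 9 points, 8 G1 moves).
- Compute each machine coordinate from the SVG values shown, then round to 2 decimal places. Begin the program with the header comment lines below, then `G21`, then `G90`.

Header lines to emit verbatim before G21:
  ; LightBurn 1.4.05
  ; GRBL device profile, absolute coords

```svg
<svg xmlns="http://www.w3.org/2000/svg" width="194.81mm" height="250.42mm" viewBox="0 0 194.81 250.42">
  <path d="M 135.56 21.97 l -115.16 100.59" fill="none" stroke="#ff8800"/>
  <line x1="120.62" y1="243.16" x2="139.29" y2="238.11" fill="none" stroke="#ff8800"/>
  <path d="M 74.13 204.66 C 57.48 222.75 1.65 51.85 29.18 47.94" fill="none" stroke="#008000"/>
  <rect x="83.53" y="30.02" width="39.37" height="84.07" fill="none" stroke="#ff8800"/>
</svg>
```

; LightBurn 1.4.05
; GRBL device profile, absolute coords
G21
G90
G0 X135.56 Y228.45
M3 S446
G1 X20.40 Y127.86 F1327
M5
G0 X120.62 Y7.26
M3 S446
G1 X139.29 Y12.31 F1327
M5
G0 X74.13 Y45.76
M3 S866
G1 X66.29 Y47.14 F1024
G1 X56.21 Y62.07
G1 X45.33 Y86.37
G1 X35.09 Y115.87
G1 X26.91 Y146.40
G1 X22.25 Y173.80
G1 X22.52 Y193.88
G1 X29.18 Y202.48
M5
G0 X83.53 Y220.40
M3 S446
G1 X122.90 Y220.40 F1327
G1 X122.90 Y136.33
G1 X83.53 Y136.33
G1 X83.53 Y220.40
M5

Since the viewBox matches the mm dimensions, user units are millimetres directly. The only transform is the Y-flip y_m = 250.42 − y_svg.

Shape 1 is a line segment drawn with `<path>`. Its stroke #ff8800 means score at S446, F1327. After flipping Y the toolpath is (135.56,228.45) → (20.40,127.86).

Shape 2 is a line segment drawn with `<line>`. Its stroke #ff8800 means score at S446, F1327. After flipping Y the toolpath is (120.62,7.26) → (139.29,12.31).

Shape 3 is a cubic bezier drawn with `<path>`. Its stroke #008000 means cut at S866, F1024. After flipping Y the toolpath is (74.13,45.76) → (66.29,47.14) → (56.21,62.07) → (45.33,86.37) → (35.09,115.87) → (26.91,146.40) → (22.25,173.80) → (22.52,193.88) → (29.18,202.48).

Shape 4 is a rectangle drawn with `<rect>`. Its stroke #ff8800 means score at S446, F1327. After flipping Y the toolpath is (83.53,220.40) → (122.90,220.40) → (122.90,136.33) → (83.53,136.33) → (83.53,220.40), returning to the start.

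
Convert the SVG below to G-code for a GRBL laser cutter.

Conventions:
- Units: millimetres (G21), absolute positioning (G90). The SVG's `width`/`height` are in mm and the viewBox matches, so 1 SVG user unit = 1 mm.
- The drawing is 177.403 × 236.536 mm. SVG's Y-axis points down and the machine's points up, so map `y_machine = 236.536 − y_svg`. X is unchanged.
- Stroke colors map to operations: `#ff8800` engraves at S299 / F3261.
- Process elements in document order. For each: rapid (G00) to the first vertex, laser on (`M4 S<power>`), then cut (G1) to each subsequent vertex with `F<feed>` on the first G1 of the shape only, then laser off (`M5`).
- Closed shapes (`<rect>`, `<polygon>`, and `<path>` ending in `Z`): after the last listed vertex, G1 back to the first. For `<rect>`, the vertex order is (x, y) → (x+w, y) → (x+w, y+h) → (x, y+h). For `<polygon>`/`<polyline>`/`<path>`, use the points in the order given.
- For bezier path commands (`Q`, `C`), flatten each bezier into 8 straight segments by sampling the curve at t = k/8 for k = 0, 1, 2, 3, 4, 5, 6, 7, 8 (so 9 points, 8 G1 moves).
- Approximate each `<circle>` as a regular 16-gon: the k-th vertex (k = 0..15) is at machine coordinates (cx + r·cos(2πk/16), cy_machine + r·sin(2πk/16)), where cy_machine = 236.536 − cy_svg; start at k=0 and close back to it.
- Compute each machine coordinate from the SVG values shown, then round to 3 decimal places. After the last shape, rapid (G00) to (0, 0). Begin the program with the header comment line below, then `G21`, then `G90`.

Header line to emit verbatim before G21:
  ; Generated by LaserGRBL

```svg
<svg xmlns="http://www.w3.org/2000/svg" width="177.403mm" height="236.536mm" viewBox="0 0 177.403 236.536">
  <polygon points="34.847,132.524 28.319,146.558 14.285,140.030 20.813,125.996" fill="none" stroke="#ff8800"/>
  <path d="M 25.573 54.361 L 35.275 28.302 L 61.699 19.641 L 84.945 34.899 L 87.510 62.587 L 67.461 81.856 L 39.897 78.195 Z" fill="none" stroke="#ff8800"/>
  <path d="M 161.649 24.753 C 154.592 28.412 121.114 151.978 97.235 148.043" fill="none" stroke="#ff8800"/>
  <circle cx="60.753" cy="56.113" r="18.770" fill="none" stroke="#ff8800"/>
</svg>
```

; Generated by LaserGRBL
G21
G90
G00 X34.847 Y104.012
M4 S299
G1 X28.319 Y89.978 F3261
G1 X14.285 Y96.506
G1 X20.813 Y110.540
G1 X34.847 Y104.012
M5
G00 X25.573 Y182.175
M4 S299
G1 X35.275 Y208.234 F3261
G1 X61.699 Y216.895
G1 X84.945 Y201.637
G1 X87.510 Y173.949
G1 X67.461 Y154.680
G1 X39.897 Y158.341
G1 X25.573 Y182.175
M5
G00 X161.649 Y211.783
M4 S299
G1 X157.834 Y205.273 F3261
G1 X151.965 Y190.422
G1 X144.463 Y170.128
G1 X135.750 Y147.290
G1 X126.249 Y124.809
G1 X116.381 Y105.582
G1 X106.569 Y92.511
G1 X97.235 Y88.493
M5
G00 X79.523 Y180.423
M4 S299
G1 X78.094 Y187.606 F3261
G1 X74.025 Y193.695
G1 X67.936 Y197.764
G1 X60.753 Y199.193
G1 X53.570 Y197.764
G1 X47.481 Y193.695
G1 X43.412 Y187.606
G1 X41.983 Y180.423
G1 X43.412 Y173.240
G1 X47.481 Y167.151
G1 X53.570 Y163.082
G1 X60.753 Y161.653
G1 X67.936 Y163.082
G1 X74.025 Y167.151
G1 X78.094 Y173.240
G1 X79.523 Y180.423
M5
G00 X0.000 Y0.000

Since the viewBox matches the mm dimensions, user units are millimetres directly. The only transform is the Y-flip y_m = 236.536 − y_svg.

Shape 1 is a regular polygon drawn with `<polygon>`. Its stroke #ff8800 means engrave at S299, F3261. After flipping Y the toolpath is (34.847,104.012) → (28.319,89.978) → (14.285,96.506) → (20.813,110.540) → (34.847,104.012), returning to the start.

Shape 2 is a regular polygon drawn with `<path>`. Its stroke #ff8800 means engrave at S299, F3261. After flipping Y the toolpath is (25.573,182.175) → (35.275,208.234) → (61.699,216.895) → (84.945,201.637) → (87.510,173.949) → (67.461,154.680) → (39.897,158.341) → (25.573,182.175), returning to the start.

Shape 3 is a cubic bezier drawn with `<path>`. Its stroke #ff8800 means engrave at S299, F3261. After flipping Y the toolpath is (161.649,211.783) → (157.834,205.273) → (151.965,190.422) → (144.463,170.128) → (135.750,147.290) → (126.249,124.809) → (116.381,105.582) → (106.569,92.511) → (97.235,88.493).

Shape 4 is a circle drawn with `<circle>`. Its stroke #ff8800 means engrave at S299, F3261. After flipping Y the toolpath is (79.523,180.423) → (78.094,187.606) → (74.025,193.695) → (67.936,197.764) → (60.753,199.193) → (53.570,197.764) → (47.481,193.695) → (43.412,187.606) → (41.983,180.423) → (43.412,173.240) → (47.481,167.151) → (53.570,163.082) → (60.753,161.653) → (67.936,163.082) → (74.025,167.151) → (78.094,173.240) → (79.523,180.423), returning to the start.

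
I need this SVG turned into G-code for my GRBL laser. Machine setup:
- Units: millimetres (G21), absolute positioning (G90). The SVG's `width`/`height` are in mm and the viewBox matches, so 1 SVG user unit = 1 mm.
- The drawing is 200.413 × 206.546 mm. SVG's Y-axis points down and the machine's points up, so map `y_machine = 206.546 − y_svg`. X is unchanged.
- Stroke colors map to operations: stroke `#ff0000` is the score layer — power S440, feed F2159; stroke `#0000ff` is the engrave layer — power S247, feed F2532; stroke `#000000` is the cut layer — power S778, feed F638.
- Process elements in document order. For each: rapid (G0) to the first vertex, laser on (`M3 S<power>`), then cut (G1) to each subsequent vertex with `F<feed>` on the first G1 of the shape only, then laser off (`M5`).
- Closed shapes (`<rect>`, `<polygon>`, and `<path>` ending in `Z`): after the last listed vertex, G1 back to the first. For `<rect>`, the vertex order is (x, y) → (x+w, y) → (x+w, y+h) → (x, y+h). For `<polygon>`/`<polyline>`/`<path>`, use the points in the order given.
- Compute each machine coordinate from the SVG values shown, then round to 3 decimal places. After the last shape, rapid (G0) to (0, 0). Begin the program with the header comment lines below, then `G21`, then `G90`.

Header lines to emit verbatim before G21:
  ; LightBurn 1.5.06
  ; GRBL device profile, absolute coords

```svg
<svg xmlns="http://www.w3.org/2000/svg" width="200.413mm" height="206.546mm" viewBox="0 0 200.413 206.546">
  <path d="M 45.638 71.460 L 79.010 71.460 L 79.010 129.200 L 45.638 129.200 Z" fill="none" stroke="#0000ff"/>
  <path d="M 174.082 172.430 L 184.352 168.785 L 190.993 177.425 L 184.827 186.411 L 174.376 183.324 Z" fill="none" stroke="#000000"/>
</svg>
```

; LightBurn 1.5.06
; GRBL device profile, absolute coords
G21
G90
G0 X45.638 Y135.086
M3 S247
G1 X79.010 Y135.086 F2532
G1 X79.010 Y77.346
G1 X45.638 Y77.346
G1 X45.638 Y135.086
M5
G0 X174.082 Y34.116
M3 S778
G1 X184.352 Y37.761 F638
G1 X190.993 Y29.121
G1 X184.827 Y20.135
G1 X174.376 Y23.222
G1 X174.082 Y34.116
M5
G0 X0.000 Y0.000

1 u = 1 mm; y_m = 206.546 − y.

[1] `<path>` rectangle, #0000ff→engrave S247 F2532: (45.638,135.086) → (79.010,135.086) → (79.010,77.346) → (45.638,77.346) → (45.638,135.086) (closed)

[2] `<path>` regular polygon, #000000→cut S778 F638: (174.082,34.116) → (184.352,37.761) → (190.993,29.121) → (184.827,20.135) → (174.376,23.222) → (174.082,34.116) (closed)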